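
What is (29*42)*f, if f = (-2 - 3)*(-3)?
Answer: 18270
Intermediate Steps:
f = 15 (f = -5*(-3) = 15)
(29*42)*f = (29*42)*15 = 1218*15 = 18270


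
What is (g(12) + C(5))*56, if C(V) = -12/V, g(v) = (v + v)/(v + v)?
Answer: -392/5 ≈ -78.400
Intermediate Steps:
g(v) = 1 (g(v) = (2*v)/((2*v)) = (2*v)*(1/(2*v)) = 1)
(g(12) + C(5))*56 = (1 - 12/5)*56 = -7/5*56 = -392/5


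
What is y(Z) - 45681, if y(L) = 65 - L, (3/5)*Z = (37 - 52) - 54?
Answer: -45501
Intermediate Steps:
Z = -115 (Z = 5*((37 - 52) - 54)/3 = 5*(-15 - 54)/3 = (5/3)*(-69) = -115)
y(Z) - 45681 = (65 - 1*(-115)) - 45681 = (65 + 115) - 45681 = 180 - 45681 = -45501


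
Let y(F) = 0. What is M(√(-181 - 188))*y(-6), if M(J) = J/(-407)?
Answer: 0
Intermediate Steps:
M(J) = -J/407 (M(J) = J*(-1/407) = -J/407)
M(√(-181 - 188))*y(-6) = -√(-181 - 188)/407*0 = -3*I*√41/407*0 = 0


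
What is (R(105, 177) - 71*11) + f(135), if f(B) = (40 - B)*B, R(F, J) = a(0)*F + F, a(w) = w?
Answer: -13501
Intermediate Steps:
R(F, J) = F (R(F, J) = 0*F + F = 0 + F = F)
f(B) = B*(40 - B)
(R(105, 177) - 71*11) + f(135) = (105 - 71*11) + 135*(40 - 1*135) = (105 - 781) + 135*(40 - 135) = -676 + 135*(-95) = -676 - 12825 = -13501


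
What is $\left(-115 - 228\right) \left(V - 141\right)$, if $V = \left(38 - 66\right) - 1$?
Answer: $58310$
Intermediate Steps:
$V = -29$ ($V = -28 - 1 = -29$)
$\left(-115 - 228\right) \left(V - 141\right) = \left(-115 - 228\right) \left(-29 - 141\right) = \left(-343\right) \left(-170\right) = 58310$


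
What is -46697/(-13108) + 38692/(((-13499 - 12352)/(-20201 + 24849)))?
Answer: -336591572683/48407844 ≈ -6953.2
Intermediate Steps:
-46697/(-13108) + 38692/(((-13499 - 12352)/(-20201 + 24849))) = -46697*(-1/13108) + 38692/((-25851/4648)) = 46697/13108 + 38692/((-25851*1/4648)) = 46697/13108 + 38692/(-3693/664) = 46697/13108 + 38692*(-664/3693) = 46697/13108 - 25691488/3693 = -336591572683/48407844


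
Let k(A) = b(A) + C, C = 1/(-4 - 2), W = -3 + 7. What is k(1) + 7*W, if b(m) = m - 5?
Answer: 143/6 ≈ 23.833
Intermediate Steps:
b(m) = -5 + m
W = 4
C = -⅙ (C = 1/(-6) = -⅙ ≈ -0.16667)
k(A) = -31/6 + A (k(A) = (-5 + A) - ⅙ = -31/6 + A)
k(1) + 7*W = (-31/6 + 1) + 7*4 = -25/6 + 28 = 143/6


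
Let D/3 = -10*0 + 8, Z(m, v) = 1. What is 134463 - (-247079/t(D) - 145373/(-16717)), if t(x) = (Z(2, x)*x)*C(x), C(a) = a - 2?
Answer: 1190901551387/8826576 ≈ 1.3492e+5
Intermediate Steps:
C(a) = -2 + a
D = 24 (D = 3*(-10*0 + 8) = 3*(0 + 8) = 3*8 = 24)
t(x) = x*(-2 + x) (t(x) = (1*x)*(-2 + x) = x*(-2 + x))
134463 - (-247079/t(D) - 145373/(-16717)) = 134463 - (-247079*1/(24*(-2 + 24)) - 145373/(-16717)) = 134463 - (-247079/(24*22) - 145373*(-1/16717)) = 134463 - (-247079/528 + 145373/16717) = 134463 - 1*(-4053662699/8826576) = 134463 + 4053662699/8826576 = 1190901551387/8826576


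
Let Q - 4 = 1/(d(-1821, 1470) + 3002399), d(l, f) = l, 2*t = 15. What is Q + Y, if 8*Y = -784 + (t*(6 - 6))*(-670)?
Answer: -282054331/3000578 ≈ -94.000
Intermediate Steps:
t = 15/2 (t = (½)*15 = 15/2 ≈ 7.5000)
Q = 12002313/3000578 (Q = 4 + 1/(-1821 + 3002399) = 4 + 1/3000578 = 12002313/3000578 ≈ 4.0000)
Y = -98 (Y = (-784 + (15*(6 - 6)/2)*(-670))/8 = (-784 + ((15/2)*0)*(-670))/8 = (-784 + 0*(-670))/8 = (-784 + 0)/8 = (⅛)*(-784) = -98)
Q + Y = 12002313/3000578 - 98 = -282054331/3000578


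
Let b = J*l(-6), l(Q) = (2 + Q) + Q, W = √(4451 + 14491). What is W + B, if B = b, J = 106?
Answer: -1060 + √18942 ≈ -922.37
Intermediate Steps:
W = √18942 ≈ 137.63
l(Q) = 2 + 2*Q
b = -1060 (b = 106*(2 + 2*(-6)) = 106*(2 - 12) = 106*(-10) = -1060)
B = -1060
W + B = √18942 - 1060 = -1060 + √18942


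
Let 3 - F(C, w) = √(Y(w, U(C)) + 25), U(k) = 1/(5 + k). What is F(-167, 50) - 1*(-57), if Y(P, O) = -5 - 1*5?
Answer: 60 - √15 ≈ 56.127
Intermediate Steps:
Y(P, O) = -10 (Y(P, O) = -5 - 5 = -10)
F(C, w) = 3 - √15 (F(C, w) = 3 - √(-10 + 25) = 3 - √15)
F(-167, 50) - 1*(-57) = (3 - √15) - 1*(-57) = (3 - √15) + 57 = 60 - √15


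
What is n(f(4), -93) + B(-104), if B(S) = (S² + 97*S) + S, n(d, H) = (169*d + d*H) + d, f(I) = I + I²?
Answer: 2164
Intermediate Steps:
n(d, H) = 170*d + H*d (n(d, H) = (169*d + H*d) + d = 170*d + H*d)
B(S) = S² + 98*S
n(f(4), -93) + B(-104) = (4*(1 + 4))*(170 - 93) - 104*(98 - 104) = (4*5)*77 - 104*(-6) = 20*77 + 624 = 1540 + 624 = 2164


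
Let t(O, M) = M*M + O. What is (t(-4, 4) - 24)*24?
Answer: -288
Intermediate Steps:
t(O, M) = O + M² (t(O, M) = M² + O = O + M²)
(t(-4, 4) - 24)*24 = ((-4 + 4²) - 24)*24 = ((-4 + 16) - 24)*24 = (12 - 24)*24 = -12*24 = -288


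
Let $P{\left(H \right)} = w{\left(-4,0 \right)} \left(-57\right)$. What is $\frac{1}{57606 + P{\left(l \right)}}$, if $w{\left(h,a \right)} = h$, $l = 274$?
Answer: $\frac{1}{57834} \approx 1.7291 \cdot 10^{-5}$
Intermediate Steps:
$P{\left(H \right)} = 228$ ($P{\left(H \right)} = \left(-4\right) \left(-57\right) = 228$)
$\frac{1}{57606 + P{\left(l \right)}} = \frac{1}{57606 + 228} = \frac{1}{57834}$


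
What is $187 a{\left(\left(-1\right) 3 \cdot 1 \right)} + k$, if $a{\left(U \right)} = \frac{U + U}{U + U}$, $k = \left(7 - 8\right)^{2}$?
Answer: $188$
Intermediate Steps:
$k = 1$ ($k = \left(-1\right)^{2} = 1$)
$a{\left(U \right)} = 1$ ($a{\left(U \right)} = \frac{2 U}{2 U} = 2 U \frac{1}{2 U} = 1$)
$187 a{\left(\left(-1\right) 3 \cdot 1 \right)} + k = 187 \cdot 1 + 1 = 187 + 1 = 188$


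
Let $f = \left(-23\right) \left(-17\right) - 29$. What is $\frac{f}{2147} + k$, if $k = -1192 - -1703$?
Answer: $\frac{1097479}{2147} \approx 511.17$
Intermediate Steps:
$f = 362$ ($f = 391 - 29 = 362$)
$k = 511$ ($k = -1192 + 1703 = 511$)
$\frac{f}{2147} + k = \frac{362}{2147} + 511 = \frac{1097479}{2147}$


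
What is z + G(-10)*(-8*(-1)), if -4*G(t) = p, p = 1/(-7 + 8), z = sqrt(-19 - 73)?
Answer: -2 + 2*I*sqrt(23) ≈ -2.0 + 9.5917*I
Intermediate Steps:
z = 2*I*sqrt(23) (z = sqrt(-92) = 2*I*sqrt(23) ≈ 9.5917*I)
p = 1 (p = 1/1 = 1)
G(t) = -1/4 (G(t) = -1/4*1 = -1/4)
z + G(-10)*(-8*(-1)) = 2*I*sqrt(23) - (-2)*(-1) = 2*I*sqrt(23) - 1/4*8 = 2*I*sqrt(23) - 2 = -2 + 2*I*sqrt(23)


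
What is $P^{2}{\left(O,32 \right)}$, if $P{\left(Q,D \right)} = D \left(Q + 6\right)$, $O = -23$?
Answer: $295936$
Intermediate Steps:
$P{\left(Q,D \right)} = D \left(6 + Q\right)$
$P^{2}{\left(O,32 \right)} = \left(32 \left(6 - 23\right)\right)^{2} = \left(32 \left(-17\right)\right)^{2} = \left(-544\right)^{2} = 295936$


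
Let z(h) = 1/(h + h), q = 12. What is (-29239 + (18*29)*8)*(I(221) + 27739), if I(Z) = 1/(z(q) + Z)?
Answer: -3688156266397/5305 ≈ -6.9522e+8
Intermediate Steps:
z(h) = 1/(2*h)
I(Z) = 1/(1/24 + Z) (I(Z) = 1/((½)/12 + Z) = 1/((½)*(1/12) + Z) = 1/(1/24 + Z))
(-29239 + (18*29)*8)*(I(221) + 27739) = (-29239 + (18*29)*8)*(24/(1 + 24*221) + 27739) = (-29239 + 522*8)*(24/(1 + 5304) + 27739) = (-29239 + 4176)*(24/5305 + 27739) = -25063*(24*(1/5305) + 27739) = -25063*(24/5305 + 27739) = -25063*147155419/5305 = -3688156266397/5305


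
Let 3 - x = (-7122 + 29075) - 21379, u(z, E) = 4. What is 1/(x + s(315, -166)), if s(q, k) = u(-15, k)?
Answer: -1/567 ≈ -0.0017637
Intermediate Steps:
x = -571 (x = 3 - ((-7122 + 29075) - 21379) = 3 - (21953 - 21379) = 3 - 1*574 = 3 - 574 = -571)
s(q, k) = 4
1/(x + s(315, -166)) = 1/(-571 + 4) = 1/(-567) = -1/567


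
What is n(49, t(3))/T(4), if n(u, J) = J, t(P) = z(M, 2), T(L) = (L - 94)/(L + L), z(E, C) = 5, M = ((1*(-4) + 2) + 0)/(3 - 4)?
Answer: -4/9 ≈ -0.44444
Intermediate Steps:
M = 2 (M = ((-4 + 2) + 0)/(-1) = (-2 + 0)*(-1) = -2*(-1) = 2)
T(L) = (-94 + L)/(2*L) (T(L) = (-94 + L)/((2*L)) = (-94 + L)*(1/(2*L)) = (-94 + L)/(2*L))
t(P) = 5
n(49, t(3))/T(4) = 5/(((½)*(-94 + 4)/4)) = 5/(((½)*(¼)*(-90))) = 5/(-45/4) = 5*(-4/45) = -4/9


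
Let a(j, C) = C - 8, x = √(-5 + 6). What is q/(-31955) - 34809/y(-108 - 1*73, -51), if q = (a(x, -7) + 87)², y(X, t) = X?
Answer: 1111383291/5783855 ≈ 192.15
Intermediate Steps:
x = 1 (x = √1 = 1)
a(j, C) = -8 + C
q = 5184 (q = ((-8 - 7) + 87)² = (-15 + 87)² = 72² = 5184)
q/(-31955) - 34809/y(-108 - 1*73, -51) = 5184/(-31955) - 34809/(-108 - 1*73) = 5184*(-1/31955) - 34809/(-108 - 73) = -5184/31955 - 34809/(-181) = -5184/31955 - 34809*(-1/181) = -5184/31955 + 34809/181 = 1111383291/5783855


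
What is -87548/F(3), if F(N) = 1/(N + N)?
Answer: -525288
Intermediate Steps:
F(N) = 1/(2*N)
-87548/F(3) = -87548/((1/2)/3) = -87548/((1/2)*(1/3)) = -87548/1/6 = -87548*6 = -525288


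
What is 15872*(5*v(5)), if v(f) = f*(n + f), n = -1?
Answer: 1587200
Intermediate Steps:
v(f) = f*(-1 + f)
15872*(5*v(5)) = 15872*(5*(5*(-1 + 5))) = 15872*(5*(5*4)) = 15872*(5*20) = 15872*100 = 1587200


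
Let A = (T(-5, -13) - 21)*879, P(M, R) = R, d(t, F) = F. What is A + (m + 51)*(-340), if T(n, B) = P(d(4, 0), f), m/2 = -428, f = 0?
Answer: 255241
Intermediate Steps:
m = -856 (m = 2*(-428) = -856)
T(n, B) = 0
A = -18459 (A = (0 - 21)*879 = -21*879 = -18459)
A + (m + 51)*(-340) = -18459 + (-856 + 51)*(-340) = -18459 - 805*(-340) = -18459 + 273700 = 255241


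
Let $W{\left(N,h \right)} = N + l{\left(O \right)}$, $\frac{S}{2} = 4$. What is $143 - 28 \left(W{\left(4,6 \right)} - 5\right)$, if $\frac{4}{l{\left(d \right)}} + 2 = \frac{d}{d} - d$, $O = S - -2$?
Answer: $\frac{1993}{11} \approx 181.18$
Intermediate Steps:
$S = 8$ ($S = 2 \cdot 4 = 8$)
$O = 10$ ($O = 8 - -2 = 8 + 2 = 10$)
$l{\left(d \right)} = \frac{4}{-1 - d}$ ($l{\left(d \right)} = \frac{4}{-2 - \left(d - \frac{d}{d}\right)} = \frac{4}{-2 - \left(-1 + d\right)} = \frac{4}{-1 - d}$)
$W{\left(N,h \right)} = - \frac{4}{11} + N$ ($W{\left(N,h \right)} = N - \frac{4}{1 + 10} = N - \frac{4}{11} = - \frac{4}{11} + N$)
$143 - 28 \left(W{\left(4,6 \right)} - 5\right) = 143 - 28 \left(\left(- \frac{4}{11} + 4\right) - 5\right) = 143 - 28 \left(\frac{40}{11} - 5\right) = 143 - - \frac{420}{11} = 143 + \frac{420}{11} = \frac{1993}{11}$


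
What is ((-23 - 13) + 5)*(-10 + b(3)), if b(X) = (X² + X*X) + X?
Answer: -341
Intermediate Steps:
b(X) = X + 2*X² (b(X) = (X² + X²) + X = 2*X² + X = X + 2*X²)
((-23 - 13) + 5)*(-10 + b(3)) = ((-23 - 13) + 5)*(-10 + 3*(1 + 2*3)) = (-36 + 5)*(-10 + 3*(1 + 6)) = -31*(-10 + 3*7) = -31*(-10 + 21) = -31*11 = -341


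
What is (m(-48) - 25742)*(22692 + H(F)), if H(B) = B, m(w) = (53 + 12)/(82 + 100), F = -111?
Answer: -8137808523/14 ≈ -5.8127e+8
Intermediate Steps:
m(w) = 5/14 (m(w) = 65/182 = 65*(1/182) = 5/14)
(m(-48) - 25742)*(22692 + H(F)) = (5/14 - 25742)*(22692 - 111) = -360383/14*22581 = -8137808523/14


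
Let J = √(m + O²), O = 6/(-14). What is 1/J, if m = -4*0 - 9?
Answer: -7*I*√3/36 ≈ -0.33679*I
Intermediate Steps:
m = -9 (m = 0 - 9 = -9)
O = -3/7 (O = 6*(-1/14) = -3/7 ≈ -0.42857)
J = 12*I*√3/7 (J = √(-9 + (-3/7)²) = √(-9 + 9/49) = √(-432/49) = 12*I*√3/7 ≈ 2.9692*I)
1/J = 1/(12*I*√3/7) = -7*I*√3/36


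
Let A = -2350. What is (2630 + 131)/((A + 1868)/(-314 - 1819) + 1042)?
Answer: 5889213/2223068 ≈ 2.6491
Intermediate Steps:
(2630 + 131)/((A + 1868)/(-314 - 1819) + 1042) = (2630 + 131)/((-2350 + 1868)/(-314 - 1819) + 1042) = 2761/(-482/(-2133) + 1042) = 2761/(-482*(-1/2133) + 1042) = 2761/(482/2133 + 1042) = 2761/(2223068/2133) = 2761*(2133/2223068) = 5889213/2223068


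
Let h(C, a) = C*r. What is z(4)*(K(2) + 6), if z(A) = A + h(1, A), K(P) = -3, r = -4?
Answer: 0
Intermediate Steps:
h(C, a) = -4*C (h(C, a) = C*(-4) = -4*C)
z(A) = -4 + A (z(A) = A - 4*1 = A - 4 = -4 + A)
z(4)*(K(2) + 6) = (-4 + 4)*(-3 + 6) = 0*3 = 0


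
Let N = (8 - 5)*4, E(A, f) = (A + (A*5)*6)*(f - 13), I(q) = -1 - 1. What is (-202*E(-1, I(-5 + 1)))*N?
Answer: -1127160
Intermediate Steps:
I(q) = -2
E(A, f) = 31*A*(-13 + f) (E(A, f) = (A + (5*A)*6)*(-13 + f) = (A + 30*A)*(-13 + f) = (31*A)*(-13 + f) = 31*A*(-13 + f))
N = 12 (N = 3*4 = 12)
(-202*E(-1, I(-5 + 1)))*N = -6262*(-1)*(-13 - 2)*12 = -6262*(-1)*(-15)*12 = -202*465*12 = -93930*12 = -1127160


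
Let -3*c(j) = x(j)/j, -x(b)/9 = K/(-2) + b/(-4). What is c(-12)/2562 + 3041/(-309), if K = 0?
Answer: -10388365/1055544 ≈ -9.8417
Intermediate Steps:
x(b) = 9*b/4 (x(b) = -9*(0/(-2) + b/(-4)) = -9*(0*(-1/2) + b*(-1/4)) = -9*(0 - b/4) = -(-9)*b/4 = 9*b/4)
c(j) = -3/4 (c(j) = -9*j/4/(3*j) = -1/3*9/4 = -3/4)
c(-12)/2562 + 3041/(-309) = -3/4/2562 + 3041/(-309) = -3/4*1/2562 + 3041*(-1/309) = -1/3416 - 3041/309 = -10388365/1055544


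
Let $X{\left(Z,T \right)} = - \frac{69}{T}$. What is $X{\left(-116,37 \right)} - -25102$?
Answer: $\frac{928705}{37} \approx 25100.0$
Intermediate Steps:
$X{\left(-116,37 \right)} - -25102 = - \frac{69}{37} - -25102 = \left(-69\right) \frac{1}{37} + 25102 = - \frac{69}{37} + 25102 = \frac{928705}{37}$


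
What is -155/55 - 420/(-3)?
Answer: 1509/11 ≈ 137.18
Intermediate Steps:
-155/55 - 420/(-3) = -155*1/55 - 420*(-1/3) = -31/11 + 140 = 1509/11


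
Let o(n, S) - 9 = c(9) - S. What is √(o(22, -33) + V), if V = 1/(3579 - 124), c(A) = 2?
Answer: √525232555/3455 ≈ 6.6333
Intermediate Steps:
o(n, S) = 11 - S (o(n, S) = 9 + (2 - S) = 11 - S)
V = 1/3455 ≈ 0.00028944
√(o(22, -33) + V) = √((11 - 1*(-33)) + 1/3455) = √((11 + 33) + 1/3455) = √(44 + 1/3455) = √(152021/3455) = √525232555/3455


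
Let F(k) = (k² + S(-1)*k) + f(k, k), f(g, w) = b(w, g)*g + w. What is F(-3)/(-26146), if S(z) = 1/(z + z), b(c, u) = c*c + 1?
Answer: 45/52292 ≈ 0.00086055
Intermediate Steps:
b(c, u) = 1 + c² (b(c, u) = c² + 1 = 1 + c²)
S(z) = 1/(2*z)
f(g, w) = w + g*(1 + w²) (f(g, w) = (1 + w²)*g + w = g*(1 + w²) + w = w + g*(1 + w²))
F(k) = k² + k/2 + k*(1 + k²) (F(k) = (k² + ((½)/(-1))*k) + (k + k*(1 + k²)) = (k² + ((½)*(-1))*k) + (k + k*(1 + k²)) = (k² - k/2) + (k + k*(1 + k²)) = k² + k/2 + k*(1 + k²))
F(-3)/(-26146) = -3*(3/2 - 3 + (-3)²)/(-26146) = -3*(3/2 - 3 + 9)*(-1/26146) = -3*15/2*(-1/26146) = -45/2*(-1/26146) = 45/52292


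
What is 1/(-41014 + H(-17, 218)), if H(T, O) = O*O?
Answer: 1/6510 ≈ 0.00015361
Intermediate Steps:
H(T, O) = O²
1/(-41014 + H(-17, 218)) = 1/(-41014 + 218²) = 1/(-41014 + 47524) = 1/6510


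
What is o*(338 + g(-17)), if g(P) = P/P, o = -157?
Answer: -53223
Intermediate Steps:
g(P) = 1
o*(338 + g(-17)) = -157*(338 + 1) = -157*339 = -53223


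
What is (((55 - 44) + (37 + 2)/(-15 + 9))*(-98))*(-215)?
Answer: 94815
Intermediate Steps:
(((55 - 44) + (37 + 2)/(-15 + 9))*(-98))*(-215) = ((11 + 39/(-6))*(-98))*(-215) = ((11 + 39*(-⅙))*(-98))*(-215) = ((11 - 13/2)*(-98))*(-215) = ((9/2)*(-98))*(-215) = -441*(-215) = 94815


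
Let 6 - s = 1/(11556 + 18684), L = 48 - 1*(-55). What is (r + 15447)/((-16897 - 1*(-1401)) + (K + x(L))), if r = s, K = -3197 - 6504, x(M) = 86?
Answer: -467298719/759356640 ≈ -0.61539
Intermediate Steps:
L = 103 (L = 48 + 55 = 103)
s = 181439/30240 (s = 6 - 1/(11556 + 18684) = 6 - 1/30240 = 181439/30240 ≈ 6.0000)
K = -9701
r = 181439/30240 ≈ 6.0000
(r + 15447)/((-16897 - 1*(-1401)) + (K + x(L))) = (181439/30240 + 15447)/((-16897 - 1*(-1401)) + (-9701 + 86)) = 467298719/(30240*((-16897 + 1401) - 9615)) = 467298719/(30240*(-15496 - 9615)) = (467298719/30240)/(-25111) = (467298719/30240)*(-1/25111) = -467298719/759356640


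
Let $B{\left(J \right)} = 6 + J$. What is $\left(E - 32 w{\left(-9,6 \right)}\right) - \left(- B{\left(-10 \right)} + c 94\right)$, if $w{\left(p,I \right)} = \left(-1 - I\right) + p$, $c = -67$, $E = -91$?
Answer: $6715$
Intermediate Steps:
$w{\left(p,I \right)} = -1 + p - I$
$\left(E - 32 w{\left(-9,6 \right)}\right) - \left(- B{\left(-10 \right)} + c 94\right) = \left(-91 - 32 \left(-1 - 9 - 6\right)\right) - \left(- (6 - 10) - 6298\right) = \left(-91 - 32 \left(-1 - 9 - 6\right)\right) - \left(\left(-1\right) \left(-4\right) - 6298\right) = \left(-91 - -512\right) - \left(4 - 6298\right) = \left(-91 + 512\right) - -6294 = 421 + 6294 = 6715$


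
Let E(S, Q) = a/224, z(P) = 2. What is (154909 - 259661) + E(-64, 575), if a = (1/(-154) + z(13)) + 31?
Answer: -3613519911/34496 ≈ -1.0475e+5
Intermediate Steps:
a = 5081/154 (a = (1/(-154) + 2) + 31 = (-1/154 + 2) + 31 = 307/154 + 31 = 5081/154 ≈ 32.994)
E(S, Q) = 5081/34496 (E(S, Q) = (5081/154)/224 = (5081/154)*(1/224) = 5081/34496)
(154909 - 259661) + E(-64, 575) = (154909 - 259661) + 5081/34496 = -104752 + 5081/34496 = -3613519911/34496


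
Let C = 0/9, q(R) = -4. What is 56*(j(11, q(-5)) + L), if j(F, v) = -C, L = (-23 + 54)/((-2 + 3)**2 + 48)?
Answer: 248/7 ≈ 35.429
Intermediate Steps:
L = 31/49 (L = 31/(1**2 + 48) = 31/(1 + 48) = 31/49 ≈ 0.63265)
C = 0 (C = 0*(1/9) = 0)
j(F, v) = 0 (j(F, v) = -1*0 = 0)
56*(j(11, q(-5)) + L) = 56*(0 + 31/49) = 56*(31/49) = 248/7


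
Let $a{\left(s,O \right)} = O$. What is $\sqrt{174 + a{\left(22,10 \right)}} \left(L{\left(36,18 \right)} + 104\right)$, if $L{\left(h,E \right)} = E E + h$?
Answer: $928 \sqrt{46} \approx 6294.0$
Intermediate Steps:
$L{\left(h,E \right)} = h + E^{2}$ ($L{\left(h,E \right)} = E^{2} + h = h + E^{2}$)
$\sqrt{174 + a{\left(22,10 \right)}} \left(L{\left(36,18 \right)} + 104\right) = \sqrt{174 + 10} \left(\left(36 + 18^{2}\right) + 104\right) = \sqrt{184} \left(\left(36 + 324\right) + 104\right) = 2 \sqrt{46} \left(360 + 104\right) = 2 \sqrt{46} \cdot 464 = 928 \sqrt{46}$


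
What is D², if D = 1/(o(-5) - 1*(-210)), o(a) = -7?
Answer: 1/41209 ≈ 2.4267e-5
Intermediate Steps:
D = 1/203 (D = 1/(-7 - 1*(-210)) = 1/(-7 + 210) = 1/203 ≈ 0.0049261)
D² = (1/203)² = 1/41209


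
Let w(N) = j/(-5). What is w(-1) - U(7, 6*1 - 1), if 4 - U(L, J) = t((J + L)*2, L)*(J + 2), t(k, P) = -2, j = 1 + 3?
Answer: -94/5 ≈ -18.800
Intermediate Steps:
j = 4
w(N) = -4/5 (w(N) = 4/(-5) = -1/5*4 = -4/5)
U(L, J) = 8 + 2*J (U(L, J) = 4 - (-2)*(J + 2) = 4 - (-2)*(2 + J) = 4 - (-4 - 2*J) = 4 + (4 + 2*J) = 8 + 2*J)
w(-1) - U(7, 6*1 - 1) = -4/5 - (8 + 2*(6*1 - 1)) = -4/5 - (8 + 2*(6 - 1)) = -4/5 - (8 + 2*5) = -4/5 - (8 + 10) = -4/5 - 1*18 = -4/5 - 18 = -94/5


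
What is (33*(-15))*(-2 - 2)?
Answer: 1980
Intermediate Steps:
(33*(-15))*(-2 - 2) = -495*(-4) = 1980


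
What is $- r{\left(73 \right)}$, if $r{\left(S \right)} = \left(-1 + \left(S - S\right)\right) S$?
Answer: $73$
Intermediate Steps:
$r{\left(S \right)} = - S$ ($r{\left(S \right)} = \left(-1 + 0\right) S = - S$)
$- r{\left(73 \right)} = - \left(-1\right) 73 = \left(-1\right) \left(-73\right) = 73$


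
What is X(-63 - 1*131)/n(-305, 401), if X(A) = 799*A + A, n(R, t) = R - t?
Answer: 77600/353 ≈ 219.83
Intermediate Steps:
X(A) = 800*A
X(-63 - 1*131)/n(-305, 401) = (800*(-63 - 1*131))/(-305 - 1*401) = (800*(-63 - 131))/(-305 - 401) = (800*(-194))/(-706) = -155200*(-1/706) = 77600/353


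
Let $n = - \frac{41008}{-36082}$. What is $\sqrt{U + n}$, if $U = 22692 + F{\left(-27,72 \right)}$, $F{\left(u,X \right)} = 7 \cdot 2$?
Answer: $\frac{5 \sqrt{295626645498}}{18041} \approx 150.69$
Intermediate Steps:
$F{\left(u,X \right)} = 14$
$n = \frac{20504}{18041}$ ($n = \left(-41008\right) \left(- \frac{1}{36082}\right) = \frac{20504}{18041} \approx 1.1365$)
$U = 22706$ ($U = 22692 + 14 = 22706$)
$\sqrt{U + n} = \sqrt{22706 + \frac{20504}{18041}} = \sqrt{\frac{409659450}{18041}} = \frac{5 \sqrt{295626645498}}{18041}$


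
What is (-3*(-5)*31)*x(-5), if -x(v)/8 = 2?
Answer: -7440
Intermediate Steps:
x(v) = -16 (x(v) = -8*2 = -16)
(-3*(-5)*31)*x(-5) = (-3*(-5)*31)*(-16) = (15*31)*(-16) = 465*(-16) = -7440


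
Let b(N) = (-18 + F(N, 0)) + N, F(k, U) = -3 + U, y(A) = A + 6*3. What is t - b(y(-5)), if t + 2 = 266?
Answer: 272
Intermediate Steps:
t = 264 (t = -2 + 266 = 264)
y(A) = 18 + A (y(A) = A + 18 = 18 + A)
b(N) = -21 + N (b(N) = (-18 + (-3 + 0)) + N = (-18 - 3) + N = -21 + N)
t - b(y(-5)) = 264 - (-21 + (18 - 5)) = 264 - (-21 + 13) = 264 - 1*(-8) = 264 + 8 = 272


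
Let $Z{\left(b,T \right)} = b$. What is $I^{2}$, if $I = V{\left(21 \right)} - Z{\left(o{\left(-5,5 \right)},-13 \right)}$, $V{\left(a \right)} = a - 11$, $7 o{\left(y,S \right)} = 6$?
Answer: $\frac{4096}{49} \approx 83.592$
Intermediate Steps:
$o{\left(y,S \right)} = \frac{6}{7}$ ($o{\left(y,S \right)} = \frac{1}{7} \cdot 6 = \frac{6}{7}$)
$V{\left(a \right)} = -11 + a$
$I = \frac{64}{7}$ ($I = \left(-11 + 21\right) - \frac{6}{7} = 10 - \frac{6}{7} = \frac{64}{7} \approx 9.1429$)
$I^{2} = \left(\frac{64}{7}\right)^{2} = \frac{4096}{49}$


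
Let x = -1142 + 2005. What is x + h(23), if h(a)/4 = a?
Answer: 955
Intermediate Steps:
h(a) = 4*a
x = 863
x + h(23) = 863 + 4*23 = 863 + 92 = 955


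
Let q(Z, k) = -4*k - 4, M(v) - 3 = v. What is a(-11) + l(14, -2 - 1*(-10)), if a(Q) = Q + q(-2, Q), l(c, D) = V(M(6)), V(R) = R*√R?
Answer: 56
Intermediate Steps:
M(v) = 3 + v
V(R) = R^(3/2)
q(Z, k) = -4 - 4*k
l(c, D) = 27 (l(c, D) = (3 + 6)^(3/2) = 9^(3/2) = 27)
a(Q) = -4 - 3*Q (a(Q) = Q + (-4 - 4*Q) = -4 - 3*Q)
a(-11) + l(14, -2 - 1*(-10)) = (-4 - 3*(-11)) + 27 = (-4 + 33) + 27 = 29 + 27 = 56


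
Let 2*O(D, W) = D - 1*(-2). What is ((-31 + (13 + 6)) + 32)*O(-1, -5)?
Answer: 10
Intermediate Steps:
O(D, W) = 1 + D/2 (O(D, W) = (D - 1*(-2))/2 = (D + 2)/2 = (2 + D)/2 = 1 + D/2)
((-31 + (13 + 6)) + 32)*O(-1, -5) = ((-31 + (13 + 6)) + 32)*(1 + (1/2)*(-1)) = ((-31 + 19) + 32)*(1 - 1/2) = (-12 + 32)*(1/2) = 20*(1/2) = 10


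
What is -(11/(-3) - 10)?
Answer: 41/3 ≈ 13.667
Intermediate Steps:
-(11/(-3) - 10) = -(11*(-⅓) - 10) = -(-11/3 - 10) = -1*(-41/3) = 41/3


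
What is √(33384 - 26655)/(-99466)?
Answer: -√6729/99466 ≈ -0.00082471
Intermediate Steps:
√(33384 - 26655)/(-99466) = √6729*(-1/99466) = -√6729/99466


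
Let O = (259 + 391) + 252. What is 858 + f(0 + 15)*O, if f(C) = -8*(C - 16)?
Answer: 8074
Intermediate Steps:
f(C) = 128 - 8*C (f(C) = -8*(-16 + C) = 128 - 8*C)
O = 902 (O = 650 + 252 = 902)
858 + f(0 + 15)*O = 858 + (128 - 8*(0 + 15))*902 = 858 + (128 - 8*15)*902 = 858 + (128 - 120)*902 = 858 + 8*902 = 858 + 7216 = 8074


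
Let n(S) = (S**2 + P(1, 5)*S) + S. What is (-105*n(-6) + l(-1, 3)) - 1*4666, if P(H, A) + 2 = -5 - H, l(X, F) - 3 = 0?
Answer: -12853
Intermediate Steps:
l(X, F) = 3 (l(X, F) = 3 + 0 = 3)
P(H, A) = -7 - H (P(H, A) = -2 + (-5 - H) = -7 - H)
n(S) = S**2 - 7*S (n(S) = (S**2 + (-7 - 1*1)*S) + S = (S**2 + (-7 - 1)*S) + S = (S**2 - 8*S) + S = S**2 - 7*S)
(-105*n(-6) + l(-1, 3)) - 1*4666 = (-(-630)*(-7 - 6) + 3) - 1*4666 = (-(-630)*(-13) + 3) - 4666 = (-105*78 + 3) - 4666 = (-8190 + 3) - 4666 = -8187 - 4666 = -12853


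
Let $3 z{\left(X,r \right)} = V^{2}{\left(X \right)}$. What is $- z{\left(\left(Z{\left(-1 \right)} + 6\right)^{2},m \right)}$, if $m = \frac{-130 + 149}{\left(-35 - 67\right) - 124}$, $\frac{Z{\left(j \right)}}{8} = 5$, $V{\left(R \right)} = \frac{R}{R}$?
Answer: $- \frac{1}{3} \approx -0.33333$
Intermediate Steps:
$V{\left(R \right)} = 1$
$Z{\left(j \right)} = 40$ ($Z{\left(j \right)} = 8 \cdot 5 = 40$)
$m = - \frac{19}{226}$ ($m = \frac{19}{-102 - 124} = \frac{19}{-226} = 19 \left(- \frac{1}{226}\right) = - \frac{19}{226} \approx -0.084071$)
$z{\left(X,r \right)} = \frac{1}{3}$ ($z{\left(X,r \right)} = \frac{1^{2}}{3} = \frac{1}{3} \cdot 1 = \frac{1}{3}$)
$- z{\left(\left(Z{\left(-1 \right)} + 6\right)^{2},m \right)} = \left(-1\right) \frac{1}{3} = - \frac{1}{3}$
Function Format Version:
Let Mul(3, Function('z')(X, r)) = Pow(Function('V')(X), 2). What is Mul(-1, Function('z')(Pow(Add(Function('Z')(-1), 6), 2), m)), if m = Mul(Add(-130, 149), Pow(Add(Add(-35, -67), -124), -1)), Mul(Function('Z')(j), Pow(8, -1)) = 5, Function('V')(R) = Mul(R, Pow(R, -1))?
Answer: Rational(-1, 3) ≈ -0.33333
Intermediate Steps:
Function('V')(R) = 1
Function('Z')(j) = 40 (Function('Z')(j) = Mul(8, 5) = 40)
m = Rational(-19, 226) (m = Mul(19, Pow(Add(-102, -124), -1)) = Mul(19, Pow(-226, -1)) = Mul(19, Rational(-1, 226)) = Rational(-19, 226) ≈ -0.084071)
Function('z')(X, r) = Rational(1, 3) (Function('z')(X, r) = Mul(Rational(1, 3), Pow(1, 2)) = Mul(Rational(1, 3), 1) = Rational(1, 3))
Mul(-1, Function('z')(Pow(Add(Function('Z')(-1), 6), 2), m)) = Mul(-1, Rational(1, 3)) = Rational(-1, 3)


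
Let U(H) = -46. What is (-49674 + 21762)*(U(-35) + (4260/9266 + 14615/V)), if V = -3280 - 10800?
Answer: 2120211105363/1630816 ≈ 1.3001e+6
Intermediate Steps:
V = -14080
(-49674 + 21762)*(U(-35) + (4260/9266 + 14615/V)) = (-49674 + 21762)*(-46 + (4260/9266 + 14615/(-14080))) = -27912*(-46 + (4260*(1/9266) + 14615*(-1/14080))) = -27912*(-46 + (2130/4633 - 2923/2816)) = -27912*(-46 - 7544179/13046528) = -27912*(-607684467/13046528) = 2120211105363/1630816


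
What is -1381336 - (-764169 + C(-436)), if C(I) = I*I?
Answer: -807263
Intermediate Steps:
C(I) = I²
-1381336 - (-764169 + C(-436)) = -1381336 - (-764169 + (-436)²) = -1381336 - (-764169 + 190096) = -1381336 - 1*(-574073) = -1381336 + 574073 = -807263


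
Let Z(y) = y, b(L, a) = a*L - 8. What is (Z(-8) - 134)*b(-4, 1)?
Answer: 1704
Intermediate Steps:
b(L, a) = -8 + L*a (b(L, a) = L*a - 8 = -8 + L*a)
(Z(-8) - 134)*b(-4, 1) = (-8 - 134)*(-8 - 4*1) = -142*(-8 - 4) = -142*(-12) = 1704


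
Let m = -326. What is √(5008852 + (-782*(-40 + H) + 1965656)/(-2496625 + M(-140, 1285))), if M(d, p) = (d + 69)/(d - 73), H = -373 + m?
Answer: √70246896726012664441/3744937 ≈ 2238.0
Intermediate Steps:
H = -699 (H = -373 - 326 = -699)
M(d, p) = (69 + d)/(-73 + d)
√(5008852 + (-782*(-40 + H) + 1965656)/(-2496625 + M(-140, 1285))) = √(5008852 + (-782*(-40 - 699) + 1965656)/(-2496625 + (69 - 140)/(-73 - 140))) = √(5008852 + (-782*(-739) + 1965656)/(-2496625 - 71/(-213))) = √(5008852 + (577898 + 1965656)/(-2496625 - 1/213*(-71))) = √(5008852 + 2543554/(-2496625 + ⅓)) = √(5008852 + 2543554/(-7489874/3)) = √(5008852 + 2543554*(-3/7489874)) = √(5008852 - 3815331/3744937) = √(18757831366993/3744937) = √70246896726012664441/3744937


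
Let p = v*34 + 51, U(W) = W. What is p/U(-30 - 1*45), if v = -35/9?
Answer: 731/675 ≈ 1.0830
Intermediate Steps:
v = -35/9 (v = -35*⅑ = -35/9 ≈ -3.8889)
p = -731/9 (p = -35/9*34 + 51 = -1190/9 + 51 = -731/9 ≈ -81.222)
p/U(-30 - 1*45) = -731/(9*(-30 - 1*45)) = -731/(9*(-30 - 45)) = -731/9/(-75) = -731/9*(-1/75) = 731/675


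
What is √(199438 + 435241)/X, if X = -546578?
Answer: -√634679/546578 ≈ -0.0014576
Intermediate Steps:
√(199438 + 435241)/X = √(199438 + 435241)/(-546578) = √634679*(-1/546578) = -√634679/546578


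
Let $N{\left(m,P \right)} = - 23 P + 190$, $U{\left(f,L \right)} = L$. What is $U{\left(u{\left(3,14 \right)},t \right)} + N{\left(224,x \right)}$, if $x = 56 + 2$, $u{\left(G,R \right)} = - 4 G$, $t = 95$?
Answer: $-1049$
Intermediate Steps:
$x = 58$
$N{\left(m,P \right)} = 190 - 23 P$
$U{\left(u{\left(3,14 \right)},t \right)} + N{\left(224,x \right)} = 95 + \left(190 - 1334\right) = 95 - 1144 = -1049$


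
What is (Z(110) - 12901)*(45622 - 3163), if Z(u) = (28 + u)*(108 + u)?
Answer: 729572997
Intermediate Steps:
(Z(110) - 12901)*(45622 - 3163) = ((3024 + 110² + 136*110) - 12901)*(45622 - 3163) = ((3024 + 12100 + 14960) - 12901)*42459 = (30084 - 12901)*42459 = 17183*42459 = 729572997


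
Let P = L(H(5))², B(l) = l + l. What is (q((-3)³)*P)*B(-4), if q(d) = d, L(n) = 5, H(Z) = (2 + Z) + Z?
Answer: 5400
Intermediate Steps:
B(l) = 2*l
H(Z) = 2 + 2*Z
P = 25 (P = 5² = 25)
(q((-3)³)*P)*B(-4) = ((-3)³*25)*(2*(-4)) = -27*25*(-8) = -675*(-8) = 5400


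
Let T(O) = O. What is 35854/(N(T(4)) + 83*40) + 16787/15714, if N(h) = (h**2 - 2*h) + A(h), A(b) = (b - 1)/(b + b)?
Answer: 4954265497/418416678 ≈ 11.840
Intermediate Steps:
A(b) = (-1 + b)/(2*b) (A(b) = (-1 + b)/((2*b)) = (-1 + b)*(1/(2*b)) = (-1 + b)/(2*b))
N(h) = h**2 - 2*h + (-1 + h)/(2*h) (N(h) = (h**2 - 2*h) + (-1 + h)/(2*h) = h**2 - 2*h + (-1 + h)/(2*h))
35854/(N(T(4)) + 83*40) + 16787/15714 = 35854/((1/2)*(-1 + 4 + 2*4**2*(-2 + 4))/4 + 83*40) + 16787/15714 = 35854/((1/2)*(1/4)*(-1 + 4 + 2*16*2) + 3320) + 16787*(1/15714) = 35854/((1/2)*(1/4)*(-1 + 4 + 64) + 3320) + 16787/15714 = 35854/((1/2)*(1/4)*67 + 3320) + 16787/15714 = 35854/(67/8 + 3320) + 16787/15714 = 35854/(26627/8) + 16787/15714 = 35854*(8/26627) + 16787/15714 = 286832/26627 + 16787/15714 = 4954265497/418416678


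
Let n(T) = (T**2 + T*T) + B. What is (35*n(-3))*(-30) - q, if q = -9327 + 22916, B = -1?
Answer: -31439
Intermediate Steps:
q = 13589
n(T) = -1 + 2*T**2 (n(T) = (T**2 + T*T) - 1 = (T**2 + T**2) - 1 = 2*T**2 - 1 = -1 + 2*T**2)
(35*n(-3))*(-30) - q = (35*(-1 + 2*(-3)**2))*(-30) - 1*13589 = (35*(-1 + 2*9))*(-30) - 13589 = (35*(-1 + 18))*(-30) - 13589 = (35*17)*(-30) - 13589 = 595*(-30) - 13589 = -17850 - 13589 = -31439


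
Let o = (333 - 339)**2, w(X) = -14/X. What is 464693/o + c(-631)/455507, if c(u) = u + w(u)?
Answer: 133564332622189/10347297012 ≈ 12908.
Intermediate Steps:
o = 36 (o = (-6)**2 = 36)
c(u) = u - 14/u
464693/o + c(-631)/455507 = 464693/36 + (-631 - 14/(-631))/455507 = 464693*(1/36) + (-631 - 14*(-1/631))*(1/455507) = 464693/36 + (-631 + 14/631)*(1/455507) = 464693/36 - 398147/631*1/455507 = 464693/36 - 398147/287424917 = 133564332622189/10347297012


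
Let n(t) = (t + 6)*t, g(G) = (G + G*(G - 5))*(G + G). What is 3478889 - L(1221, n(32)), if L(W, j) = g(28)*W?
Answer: -42469783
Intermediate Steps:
g(G) = 2*G*(G + G*(-5 + G)) (g(G) = (G + G*(-5 + G))*(2*G) = 2*G*(G + G*(-5 + G)))
n(t) = t*(6 + t) (n(t) = (6 + t)*t = t*(6 + t))
L(W, j) = 37632*W (L(W, j) = (2*28²*(-4 + 28))*W = (2*784*24)*W = 37632*W)
3478889 - L(1221, n(32)) = 3478889 - 37632*1221 = 3478889 - 1*45948672 = 3478889 - 45948672 = -42469783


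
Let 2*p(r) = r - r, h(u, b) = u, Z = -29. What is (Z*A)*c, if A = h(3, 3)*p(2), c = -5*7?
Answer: 0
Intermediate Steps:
p(r) = 0 (p(r) = (r - r)/2 = (½)*0 = 0)
c = -35
A = 0 (A = 3*0 = 0)
(Z*A)*c = -29*0*(-35) = 0*(-35) = 0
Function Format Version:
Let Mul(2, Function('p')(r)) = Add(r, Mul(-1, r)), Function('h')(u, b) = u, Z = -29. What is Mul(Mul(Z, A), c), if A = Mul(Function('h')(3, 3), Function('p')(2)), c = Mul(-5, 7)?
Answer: 0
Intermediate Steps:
Function('p')(r) = 0 (Function('p')(r) = Mul(Rational(1, 2), Add(r, Mul(-1, r))) = Mul(Rational(1, 2), 0) = 0)
c = -35
A = 0 (A = Mul(3, 0) = 0)
Mul(Mul(Z, A), c) = Mul(Mul(-29, 0), -35) = Mul(0, -35) = 0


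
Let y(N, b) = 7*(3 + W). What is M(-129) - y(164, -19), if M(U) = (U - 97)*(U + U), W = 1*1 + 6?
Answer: 58238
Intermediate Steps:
W = 7 (W = 1 + 6 = 7)
y(N, b) = 70 (y(N, b) = 7*(3 + 7) = 7*10 = 70)
M(U) = 2*U*(-97 + U) (M(U) = (-97 + U)*(2*U) = 2*U*(-97 + U))
M(-129) - y(164, -19) = 2*(-129)*(-97 - 129) - 1*70 = 2*(-129)*(-226) - 70 = 58308 - 70 = 58238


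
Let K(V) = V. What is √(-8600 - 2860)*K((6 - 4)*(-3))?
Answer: -12*I*√2865 ≈ -642.31*I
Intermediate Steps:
√(-8600 - 2860)*K((6 - 4)*(-3)) = √(-8600 - 2860)*((6 - 4)*(-3)) = √(-11460)*(2*(-3)) = (2*I*√2865)*(-6) = -12*I*√2865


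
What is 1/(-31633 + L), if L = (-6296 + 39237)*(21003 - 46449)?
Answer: -1/838248319 ≈ -1.1930e-9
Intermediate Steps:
L = -838216686 (L = 32941*(-25446) = -838216686)
1/(-31633 + L) = 1/(-31633 - 838216686) = 1/(-838248319) = -1/838248319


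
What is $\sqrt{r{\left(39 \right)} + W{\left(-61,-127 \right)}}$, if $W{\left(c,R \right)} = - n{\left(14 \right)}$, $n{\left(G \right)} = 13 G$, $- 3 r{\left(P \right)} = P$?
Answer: $i \sqrt{195} \approx 13.964 i$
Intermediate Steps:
$r{\left(P \right)} = - \frac{P}{3}$
$W{\left(c,R \right)} = -182$ ($W{\left(c,R \right)} = - 13 \cdot 14 = \left(-1\right) 182 = -182$)
$\sqrt{r{\left(39 \right)} + W{\left(-61,-127 \right)}} = \sqrt{\left(- \frac{1}{3}\right) 39 - 182} = \sqrt{-13 - 182} = \sqrt{-195} = i \sqrt{195}$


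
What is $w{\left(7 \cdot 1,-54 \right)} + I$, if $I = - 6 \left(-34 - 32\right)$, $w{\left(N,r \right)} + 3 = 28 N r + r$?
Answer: $-10245$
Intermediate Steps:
$w{\left(N,r \right)} = -3 + r + 28 N r$ ($w{\left(N,r \right)} = -3 + \left(28 N r + r\right) = -3 + \left(r + 28 N r\right) = -3 + r + 28 N r$)
$I = 396$ ($I = \left(-6\right) \left(-66\right) = 396$)
$w{\left(7 \cdot 1,-54 \right)} + I = \left(-3 - 54 + 28 \cdot 7 \cdot 1 \left(-54\right)\right) + 396 = \left(-3 - 54 + 28 \cdot 7 \left(-54\right)\right) + 396 = \left(-3 - 54 - 10584\right) + 396 = -10641 + 396 = -10245$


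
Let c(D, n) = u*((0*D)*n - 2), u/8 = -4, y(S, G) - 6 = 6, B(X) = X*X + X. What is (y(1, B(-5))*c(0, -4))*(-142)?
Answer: -109056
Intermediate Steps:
B(X) = X + X² (B(X) = X² + X = X + X²)
y(S, G) = 12 (y(S, G) = 6 + 6 = 12)
u = -32 (u = 8*(-4) = -32)
c(D, n) = 64 (c(D, n) = -32*((0*D)*n - 2) = -32*(0*n - 2) = -32*(0 - 2) = -32*(-2) = 64)
(y(1, B(-5))*c(0, -4))*(-142) = (12*64)*(-142) = 768*(-142) = -109056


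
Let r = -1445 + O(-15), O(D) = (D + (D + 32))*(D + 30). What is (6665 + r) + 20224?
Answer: 25474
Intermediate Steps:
O(D) = (30 + D)*(32 + 2*D) (O(D) = (D + (32 + D))*(30 + D) = (32 + 2*D)*(30 + D) = (30 + D)*(32 + 2*D))
r = -1415 (r = -1445 + (960 + 2*(-15)² + 92*(-15)) = -1445 + (960 + 2*225 - 1380) = -1445 + (960 + 450 - 1380) = -1445 + 30 = -1415)
(6665 + r) + 20224 = (6665 - 1415) + 20224 = 5250 + 20224 = 25474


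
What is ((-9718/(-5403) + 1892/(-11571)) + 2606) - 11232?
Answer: -59908779804/6946457 ≈ -8624.4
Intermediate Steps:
((-9718/(-5403) + 1892/(-11571)) + 2606) - 11232 = ((-9718*(-1/5403) + 1892*(-1/11571)) + 2606) - 11232 = ((9718/5403 - 1892/11571) + 2606) - 11232 = (11358278/6946457 + 2606) - 11232 = 18113825220/6946457 - 11232 = -59908779804/6946457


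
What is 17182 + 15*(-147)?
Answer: 14977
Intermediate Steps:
17182 + 15*(-147) = 17182 - 2205 = 14977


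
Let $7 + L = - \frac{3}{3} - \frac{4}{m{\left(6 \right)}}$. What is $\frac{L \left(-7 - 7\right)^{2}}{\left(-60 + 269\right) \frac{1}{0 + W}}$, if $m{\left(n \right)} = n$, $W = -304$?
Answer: $\frac{81536}{33} \approx 2470.8$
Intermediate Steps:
$L = - \frac{26}{3}$ ($L = -7 - \left(1 + \frac{2}{3}\right) = -7 - \frac{5}{3} = - \frac{26}{3} \approx -8.6667$)
$\frac{L \left(-7 - 7\right)^{2}}{\left(-60 + 269\right) \frac{1}{0 + W}} = \frac{\left(- \frac{26}{3}\right) \left(-7 - 7\right)^{2}}{\left(-60 + 269\right) \frac{1}{0 - 304}} = \frac{\left(- \frac{26}{3}\right) \left(-14\right)^{2}}{209 \frac{1}{-304}} = \frac{\left(- \frac{26}{3}\right) 196}{209 \left(- \frac{1}{304}\right)} = - \frac{5096}{3 \left(- \frac{11}{16}\right)} = \left(- \frac{5096}{3}\right) \left(- \frac{16}{11}\right) = \frac{81536}{33}$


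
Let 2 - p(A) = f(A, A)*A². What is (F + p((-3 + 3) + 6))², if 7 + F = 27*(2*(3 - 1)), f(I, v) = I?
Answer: 12769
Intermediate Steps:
p(A) = 2 - A³ (p(A) = 2 - A*A² = 2 - A³)
F = 101 (F = -7 + 27*(2*(3 - 1)) = -7 + 27*(2*2) = -7 + 27*4 = -7 + 108 = 101)
(F + p((-3 + 3) + 6))² = (101 + (2 - ((-3 + 3) + 6)³))² = (101 + (2 - (0 + 6)³))² = (101 + (2 - 1*6³))² = (101 + (2 - 1*216))² = (101 + (2 - 216))² = (101 - 214)² = (-113)² = 12769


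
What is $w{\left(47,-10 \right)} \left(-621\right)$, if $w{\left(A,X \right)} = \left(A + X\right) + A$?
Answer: $-52164$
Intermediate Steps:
$w{\left(A,X \right)} = X + 2 A$
$w{\left(47,-10 \right)} \left(-621\right) = \left(-10 + 2 \cdot 47\right) \left(-621\right) = \left(-10 + 94\right) \left(-621\right) = 84 \left(-621\right) = -52164$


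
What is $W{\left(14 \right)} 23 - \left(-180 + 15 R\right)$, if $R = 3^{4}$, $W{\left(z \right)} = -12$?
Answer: $-1311$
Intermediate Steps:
$R = 81$
$W{\left(14 \right)} 23 - \left(-180 + 15 R\right) = \left(-12\right) 23 - 1035 = -276 + \left(-1215 + 180\right) = -276 - 1035 = -1311$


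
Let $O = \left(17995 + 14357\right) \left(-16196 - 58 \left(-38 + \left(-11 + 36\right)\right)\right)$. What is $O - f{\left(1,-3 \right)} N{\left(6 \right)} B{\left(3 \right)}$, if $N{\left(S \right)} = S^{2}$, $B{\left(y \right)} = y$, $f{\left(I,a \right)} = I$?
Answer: $-499579692$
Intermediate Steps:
$O = -499579584$ ($O = 32352 \left(-16196 - 58 \left(-38 + 25\right)\right) = 32352 \left(-16196 - -754\right) = 32352 \left(-16196 + 754\right) = 32352 \left(-15442\right) = -499579584$)
$O - f{\left(1,-3 \right)} N{\left(6 \right)} B{\left(3 \right)} = -499579584 - 1 \cdot 6^{2} \cdot 3 = -499579584 - 1 \cdot 36 \cdot 3 = -499579584 - 36 \cdot 3 = -499579584 - 108 = -499579692$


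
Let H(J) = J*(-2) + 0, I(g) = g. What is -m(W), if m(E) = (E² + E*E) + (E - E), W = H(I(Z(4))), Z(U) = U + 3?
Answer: -392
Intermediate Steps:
Z(U) = 3 + U
H(J) = -2*J (H(J) = -2*J + 0 = -2*J)
W = -14 (W = -2*(3 + 4) = -2*7 = -14)
m(E) = 2*E² (m(E) = (E² + E²) + 0 = 2*E² + 0 = 2*E²)
-m(W) = -2*(-14)² = -2*196 = -1*392 = -392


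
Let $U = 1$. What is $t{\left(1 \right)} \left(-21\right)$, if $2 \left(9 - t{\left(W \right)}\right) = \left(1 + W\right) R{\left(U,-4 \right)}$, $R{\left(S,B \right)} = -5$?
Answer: $-294$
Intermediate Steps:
$t{\left(W \right)} = \frac{23}{2} + \frac{5 W}{2}$ ($t{\left(W \right)} = 9 - \frac{\left(1 + W\right) \left(-5\right)}{2} = 9 - \frac{-5 - 5 W}{2} = 9 + \left(\frac{5}{2} + \frac{5 W}{2}\right) = \frac{23}{2} + \frac{5 W}{2}$)
$t{\left(1 \right)} \left(-21\right) = \left(\frac{23}{2} + \frac{5}{2} \cdot 1\right) \left(-21\right) = \left(\frac{23}{2} + \frac{5}{2}\right) \left(-21\right) = 14 \left(-21\right) = -294$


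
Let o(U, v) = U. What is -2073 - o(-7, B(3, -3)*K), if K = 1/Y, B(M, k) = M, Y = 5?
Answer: -2066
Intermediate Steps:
K = 1/5 ≈ 0.20000
-2073 - o(-7, B(3, -3)*K) = -2073 - 1*(-7) = -2073 + 7 = -2066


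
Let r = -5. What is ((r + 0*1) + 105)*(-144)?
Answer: -14400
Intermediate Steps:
((r + 0*1) + 105)*(-144) = ((-5 + 0*1) + 105)*(-144) = ((-5 + 0) + 105)*(-144) = (-5 + 105)*(-144) = 100*(-144) = -14400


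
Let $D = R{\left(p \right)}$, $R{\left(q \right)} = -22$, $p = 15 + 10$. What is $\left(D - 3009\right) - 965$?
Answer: $-3996$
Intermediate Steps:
$p = 25$
$D = -22$
$\left(D - 3009\right) - 965 = \left(-22 - 3009\right) - 965 = -3031 - 965 = -3996$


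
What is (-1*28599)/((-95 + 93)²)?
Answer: -28599/4 ≈ -7149.8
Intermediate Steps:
(-1*28599)/((-95 + 93)²) = -28599/((-2)²) = -28599/4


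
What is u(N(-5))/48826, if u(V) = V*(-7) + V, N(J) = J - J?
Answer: 0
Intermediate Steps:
N(J) = 0
u(V) = -6*V (u(V) = -7*V + V = -6*V)
u(N(-5))/48826 = -6*0/48826 = 0*(1/48826) = 0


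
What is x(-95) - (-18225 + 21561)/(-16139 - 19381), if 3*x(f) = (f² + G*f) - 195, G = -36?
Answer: 18130417/4440 ≈ 4083.4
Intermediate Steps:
x(f) = -65 - 12*f + f²/3 (x(f) = ((f² - 36*f) - 195)/3 = (-195 + f² - 36*f)/3 = -65 - 12*f + f²/3)
x(-95) - (-18225 + 21561)/(-16139 - 19381) = (-65 - 12*(-95) + (⅓)*(-95)²) - (-18225 + 21561)/(-16139 - 19381) = (-65 + 1140 + (⅓)*9025) - 3336/(-35520) = (-65 + 1140 + 9025/3) - 3336*(-1)/35520 = 12250/3 - 1*(-139/1480) = 12250/3 + 139/1480 = 18130417/4440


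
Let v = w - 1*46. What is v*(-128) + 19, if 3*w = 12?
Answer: 5395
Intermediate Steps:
w = 4 (w = (⅓)*12 = 4)
v = -42 (v = 4 - 1*46 = 4 - 46 = -42)
v*(-128) + 19 = -42*(-128) + 19 = 5376 + 19 = 5395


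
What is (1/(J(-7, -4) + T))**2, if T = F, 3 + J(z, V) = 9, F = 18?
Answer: 1/576 ≈ 0.0017361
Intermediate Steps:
J(z, V) = 6 (J(z, V) = -3 + 9 = 6)
T = 18
(1/(J(-7, -4) + T))**2 = (1/(6 + 18))**2 = (1/24)**2 = 1/576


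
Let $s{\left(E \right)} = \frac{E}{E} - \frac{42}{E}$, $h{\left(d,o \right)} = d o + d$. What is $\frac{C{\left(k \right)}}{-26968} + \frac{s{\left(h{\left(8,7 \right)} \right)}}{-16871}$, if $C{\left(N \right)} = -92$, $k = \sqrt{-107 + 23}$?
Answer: $\frac{6171447}{1819908512} \approx 0.0033911$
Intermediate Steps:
$h{\left(d,o \right)} = d + d o$
$k = 2 i \sqrt{21}$ ($k = \sqrt{-84} = 2 i \sqrt{21} \approx 9.1651 i$)
$s{\left(E \right)} = 1 - \frac{42}{E}$
$\frac{C{\left(k \right)}}{-26968} + \frac{s{\left(h{\left(8,7 \right)} \right)}}{-16871} = - \frac{92}{-26968} + \frac{\frac{1}{8 \left(1 + 7\right)} \left(-42 + 8 \left(1 + 7\right)\right)}{-16871} = \left(-92\right) \left(- \frac{1}{26968}\right) + \frac{-42 + 8 \cdot 8}{8 \cdot 8} \left(- \frac{1}{16871}\right) = \frac{23}{6742} + \frac{-42 + 64}{64} \left(- \frac{1}{16871}\right) = \frac{23}{6742} + \frac{1}{64} \cdot 22 \left(- \frac{1}{16871}\right) = \frac{23}{6742} + \frac{11}{32} \left(- \frac{1}{16871}\right) = \frac{23}{6742} - \frac{11}{539872} = \frac{6171447}{1819908512}$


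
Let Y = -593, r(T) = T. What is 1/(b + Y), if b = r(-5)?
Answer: -1/598 ≈ -0.0016722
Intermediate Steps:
b = -5
1/(b + Y) = 1/(-5 - 593) = 1/(-598) = -1/598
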